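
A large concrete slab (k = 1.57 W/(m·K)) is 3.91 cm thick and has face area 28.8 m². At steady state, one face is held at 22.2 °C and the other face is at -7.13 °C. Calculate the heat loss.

Q = kA·ΔT/L = 1.57 × 28.8 × |22.2 °C − -7.13 °C| / 0.0391 = 33900 W

Q = 33900 W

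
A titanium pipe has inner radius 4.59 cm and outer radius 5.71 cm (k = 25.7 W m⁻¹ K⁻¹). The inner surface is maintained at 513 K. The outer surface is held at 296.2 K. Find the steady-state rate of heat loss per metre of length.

Q' = 160 kW/m

Q' = 2πk·ΔT/ln(r₂/r₁) = 2π × 25.7 × 216.8 / ln(0.0571/0.0459) = 1.60×10^5 W/m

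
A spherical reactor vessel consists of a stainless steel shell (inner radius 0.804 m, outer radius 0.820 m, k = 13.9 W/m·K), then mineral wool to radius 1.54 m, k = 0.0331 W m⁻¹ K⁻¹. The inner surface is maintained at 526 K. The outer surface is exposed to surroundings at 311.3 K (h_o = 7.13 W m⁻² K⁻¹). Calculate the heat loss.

Resistance network (inner→outer):
  R_stainless steel = (1/0.804 − 1/0.820)/(4πk) = 0.02427/(4π·13.9) = 1.389×10^-4 K/W
  R_mineral wool = (1/0.820 − 1/1.54)/(4πk) = 0.5702/(4π·0.0331) = 1.371 K/W
  R_conv,out = 1/(4πr²h) = 1/(4π·1.54²·7.13) = 0.004706 K/W
ΣR = 1.389×10^-4 + 1.371 + 0.004706 = 1.376 K/W
Q = ΔT/ΣR = (526 K − 311.3 K)/1.376 = 156 W

Q = 156 W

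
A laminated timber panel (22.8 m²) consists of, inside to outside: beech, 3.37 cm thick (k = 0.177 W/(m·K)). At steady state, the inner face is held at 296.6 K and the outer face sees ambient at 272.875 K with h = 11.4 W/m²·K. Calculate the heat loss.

Q = 1940 W

Treat each layer as a resistance in series:
  R_beech = L/(kA) = 0.0337/(0.177·22.8) = 0.008351 K/W
  R_conv,out = 1/(hA) = 1/(11.4·22.8) = 0.003847 K/W
ΣR = 0.008351 + 0.003847 = 0.01220 K/W
Q = ΔT/ΣR = (296.6 K − 272.875 K)/0.01220 = 1940 W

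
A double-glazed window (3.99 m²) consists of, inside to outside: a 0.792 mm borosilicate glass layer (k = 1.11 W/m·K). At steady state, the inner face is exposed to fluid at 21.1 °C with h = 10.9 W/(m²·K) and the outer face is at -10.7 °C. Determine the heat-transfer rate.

Q = 1370 W

Treat each layer as a resistance in series:
  R_conv,in = 1/(hA) = 1/(10.9·3.99) = 0.02299 K/W
  R_borosilicate glass = L/(kA) = 7.92×10^-4/(1.11·3.99) = 1.788×10^-4 K/W
ΣR = 0.02299 + 1.788×10^-4 = 0.02317 K/W
Q = ΔT/ΣR = (21.1 °C − -10.7 °C)/0.02317 = 1370 W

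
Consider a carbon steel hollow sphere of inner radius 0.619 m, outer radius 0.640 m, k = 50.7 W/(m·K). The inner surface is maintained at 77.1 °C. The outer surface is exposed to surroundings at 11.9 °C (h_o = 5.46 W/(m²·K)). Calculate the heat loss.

Q = 1830 W

Series thermal resistances, inner to outer:
  R_carbon steel = (1/0.619 − 1/0.640)/(4πk) = 0.05301/(4π·50.7) = 8.320×10^-5 K/W
  R_conv,out = 1/(4πr²h) = 1/(4π·0.640²·5.46) = 0.03558 K/W
ΣR = 8.320×10^-5 + 0.03558 = 0.03566 K/W
Q = ΔT/ΣR = (77.1 °C − 11.9 °C)/0.03566 = 1830 W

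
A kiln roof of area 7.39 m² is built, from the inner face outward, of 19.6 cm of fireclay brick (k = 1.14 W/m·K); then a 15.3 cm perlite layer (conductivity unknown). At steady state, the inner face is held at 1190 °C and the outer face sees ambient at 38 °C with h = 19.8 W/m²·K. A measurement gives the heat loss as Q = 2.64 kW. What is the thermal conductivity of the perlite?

ΣR = ΔT/Q = |1190 − 38|/2640 = 0.4364 K/W
Known resistances:
  R_fireclay brick = L/(kA) = 0.196/(1.14·7.39) = 0.02327 K/W
  R_conv,out = 1/(hA) = 1/(19.8·7.39) = 0.006834 K/W
R_perlite = ΣR − ΣR_known = 0.4364 − 0.03010 = 0.4063 K/W
L/(kA) = 0.4063 ⇒ k = 0.153/(0.4063·7.39) = 0.0510 W/m·K

k = 0.0510 W/m·K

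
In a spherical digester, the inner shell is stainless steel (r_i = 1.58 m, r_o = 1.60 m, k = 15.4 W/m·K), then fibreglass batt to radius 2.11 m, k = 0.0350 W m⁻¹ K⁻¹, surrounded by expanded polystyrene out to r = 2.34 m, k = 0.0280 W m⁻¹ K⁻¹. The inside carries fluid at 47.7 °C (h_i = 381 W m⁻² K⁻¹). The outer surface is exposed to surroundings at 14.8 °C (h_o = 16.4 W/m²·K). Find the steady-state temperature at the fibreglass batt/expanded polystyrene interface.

Series thermal resistances, inner to outer:
  R_conv,in = 1/(4πr²h) = 1/(4π·1.58²·381) = 8.367×10^-5 K/W
  R_stainless steel = (1/1.58 − 1/1.60)/(4πk) = 0.007911/(4π·15.4) = 4.088×10^-5 K/W
  R_fibreglass batt = (1/1.60 − 1/2.11)/(4πk) = 0.1511/(4π·0.0350) = 0.3435 K/W
  R_expanded polystyrene = (1/2.11 − 1/2.34)/(4πk) = 0.04658/(4π·0.0280) = 0.1324 K/W
  R_conv,out = 1/(4πr²h) = 1/(4π·2.34²·16.4) = 8.862×10^-4 K/W
ΣR = 8.367×10^-5 + 4.088×10^-5 + 0.3435 + 0.1324 + 8.862×10^-4 = 0.4769 K/W
Q = ΔT/ΣR = (47.7 °C − 14.8 °C)/0.4769 = 68.99 W
From the inner boundary to the fibreglass batt/expanded polystyrene interface, ΣR_partial = 0.3436 K/W.
T_interface = T_in − Q·ΣR_partial = 47.7 °C − (68.99)(0.3436) = 24.0 °C

T = 24.0 °C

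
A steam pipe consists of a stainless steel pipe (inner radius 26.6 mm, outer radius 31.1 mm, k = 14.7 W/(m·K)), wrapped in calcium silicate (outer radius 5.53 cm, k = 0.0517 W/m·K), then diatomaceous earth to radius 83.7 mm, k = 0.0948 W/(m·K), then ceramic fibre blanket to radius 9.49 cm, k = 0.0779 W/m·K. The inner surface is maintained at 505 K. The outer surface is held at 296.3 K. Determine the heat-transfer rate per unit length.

Treat each layer as a resistance in series:
  R'_stainless steel = ln(0.0311/0.0266)/(2πk) = 0.1563/(2π·14.7) = 0.001692 m·K/W
  R'_calcium silicate = ln(0.0553/0.0311)/(2πk) = 0.5756/(2π·0.0517) = 1.772 m·K/W
  R'_diatomaceous earth = ln(0.0837/0.0553)/(2πk) = 0.4145/(2π·0.0948) = 0.6958 m·K/W
  R'_ceramic fibre blanket = ln(0.0949/0.0837)/(2πk) = 0.1256/(2π·0.0779) = 0.2566 m·K/W
ΣR = 0.001692 + 1.772 + 0.6958 + 0.2566 = 2.726 m·K/W
Q' = ΔT/ΣR = (505 K − 296.3 K)/2.726 = 76.6 W/m

Q' = 76.6 W/m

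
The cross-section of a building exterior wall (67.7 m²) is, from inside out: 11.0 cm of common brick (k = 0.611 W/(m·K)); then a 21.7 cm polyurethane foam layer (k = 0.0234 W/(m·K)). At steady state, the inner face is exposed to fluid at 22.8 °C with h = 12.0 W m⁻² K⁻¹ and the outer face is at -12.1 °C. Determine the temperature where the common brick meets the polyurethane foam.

Resistance network (inner→outer):
  R_conv,in = 1/(hA) = 1/(12.0·67.7) = 0.001231 K/W
  R_common brick = L/(kA) = 0.110/(0.611·67.7) = 0.002659 K/W
  R_polyurethane foam = L/(kA) = 0.217/(0.0234·67.7) = 0.1370 K/W
ΣR = 0.001231 + 0.002659 + 0.1370 = 0.1409 K/W
Q = ΔT/ΣR = (22.8 °C − -12.1 °C)/0.1409 = 247.7 W
From the inner boundary to the common brick/polyurethane foam interface, ΣR_partial = 0.003890 K/W.
T_interface = T_in − Q·ΣR_partial = 22.8 °C − (247.7)(0.003890) = 21.8 °C

T = 21.8 °C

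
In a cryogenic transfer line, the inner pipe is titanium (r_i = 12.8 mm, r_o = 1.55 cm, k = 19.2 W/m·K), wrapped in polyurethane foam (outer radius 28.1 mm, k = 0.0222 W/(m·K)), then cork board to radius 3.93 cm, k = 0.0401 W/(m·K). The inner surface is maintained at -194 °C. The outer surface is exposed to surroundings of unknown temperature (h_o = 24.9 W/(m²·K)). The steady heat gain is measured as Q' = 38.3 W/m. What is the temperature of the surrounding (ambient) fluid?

T_out = 26.6 °C

Series resistances:
  R'_titanium = ln(0.0155/0.0128)/(2πk) = 0.1914/(2π·19.2) = 0.001587 m·K/W
  R'_polyurethane foam = ln(0.0281/0.0155)/(2πk) = 0.5949/(2π·0.0222) = 4.265 m·K/W
  R'_cork board = ln(0.0393/0.0281)/(2πk) = 0.3355/(2π·0.0401) = 1.331 m·K/W
  R'_conv,out = 1/(2πr h) = 1/(2π·0.0393·24.9) = 0.1626 m·K/W
ΣR = 5.761 m·K/W
ΔT = Q'·ΣR = 38.3 × 5.761 = 220.6 K
Heat flows inward, so T_out = T_in + ΔT = -194 + 220.6 = 26.6 °C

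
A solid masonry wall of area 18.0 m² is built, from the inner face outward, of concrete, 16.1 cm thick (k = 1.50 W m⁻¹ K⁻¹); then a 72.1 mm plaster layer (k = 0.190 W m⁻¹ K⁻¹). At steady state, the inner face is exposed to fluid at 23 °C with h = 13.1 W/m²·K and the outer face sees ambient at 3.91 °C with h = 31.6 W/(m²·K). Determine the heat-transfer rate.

Treat each layer as a resistance in series:
  R_conv,in = 1/(hA) = 1/(13.1·18.0) = 0.004241 K/W
  R_concrete = L/(kA) = 0.161/(1.50·18.0) = 0.005963 K/W
  R_plaster = L/(kA) = 0.0721/(0.190·18.0) = 0.02108 K/W
  R_conv,out = 1/(hA) = 1/(31.6·18.0) = 0.001758 K/W
ΣR = 0.004241 + 0.005963 + 0.02108 + 0.001758 = 0.03304 K/W
Q = ΔT/ΣR = (23 °C − 3.91 °C)/0.03304 = 578 W

Q = 578 W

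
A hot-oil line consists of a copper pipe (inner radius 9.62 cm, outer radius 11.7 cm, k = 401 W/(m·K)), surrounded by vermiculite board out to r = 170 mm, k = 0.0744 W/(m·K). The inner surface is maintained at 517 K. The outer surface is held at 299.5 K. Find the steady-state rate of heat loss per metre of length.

Q' = 272 W/m

Treat each layer as a resistance in series:
  R'_copper = ln(0.117/0.0962)/(2πk) = 0.1957/(2π·401) = 7.769×10^-5 m·K/W
  R'_vermiculite board = ln(0.170/0.117)/(2πk) = 0.3736/(2π·0.0744) = 0.7992 m·K/W
ΣR = 7.769×10^-5 + 0.7992 = 0.7993 m·K/W
Q' = ΔT/ΣR = (517 K − 299.5 K)/0.7993 = 272 W/m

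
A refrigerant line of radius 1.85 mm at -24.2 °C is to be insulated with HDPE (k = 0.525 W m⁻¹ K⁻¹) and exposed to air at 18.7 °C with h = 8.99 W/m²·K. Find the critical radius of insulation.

For a cylinder, r_cr = k_ins/h = 0.525/8.99 = 0.0584 m = 5.84 cm

r_cr = 5.84 cm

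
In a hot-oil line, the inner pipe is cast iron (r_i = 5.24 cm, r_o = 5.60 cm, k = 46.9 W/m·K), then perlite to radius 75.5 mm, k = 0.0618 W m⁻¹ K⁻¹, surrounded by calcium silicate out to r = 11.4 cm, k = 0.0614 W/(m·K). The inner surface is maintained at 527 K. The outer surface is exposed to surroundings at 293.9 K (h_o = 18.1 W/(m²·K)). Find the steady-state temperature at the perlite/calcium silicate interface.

T = 433 K

Treat each layer as a resistance in series:
  R'_cast iron = ln(0.0560/0.0524)/(2πk) = 0.06645/(2π·46.9) = 2.255×10^-4 m·K/W
  R'_perlite = ln(0.0755/0.0560)/(2πk) = 0.2988/(2π·0.0618) = 0.7695 m·K/W
  R'_calcium silicate = ln(0.114/0.0755)/(2πk) = 0.4121/(2π·0.0614) = 1.068 m·K/W
  R'_conv,out = 1/(2πr h) = 1/(2π·0.114·18.1) = 0.07713 m·K/W
ΣR = 2.255×10^-4 + 0.7695 + 1.068 + 0.07713 = 1.915 m·K/W
Q' = ΔT/ΣR = (527 K − 293.9 K)/1.915 = 121.7 W/m
From the inner boundary to the perlite/calcium silicate interface, ΣR_partial = 0.7697 m·K/W.
T_interface = T_in − Q'·ΣR_partial = 527 K − (121.7)(0.7697) = 433 K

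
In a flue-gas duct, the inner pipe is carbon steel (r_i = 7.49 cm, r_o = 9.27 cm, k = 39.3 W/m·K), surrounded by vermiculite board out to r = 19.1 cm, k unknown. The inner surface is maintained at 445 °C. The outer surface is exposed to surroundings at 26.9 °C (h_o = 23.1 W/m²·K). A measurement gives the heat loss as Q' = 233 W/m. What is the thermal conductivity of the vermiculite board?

ΣR = ΔT/Q' = |445 − 26.9|/233 = 1.794 m·K/W
Known resistances:
  R'_carbon steel = ln(0.0927/0.0749)/(2πk) = 0.2132/(2π·39.3) = 8.635×10^-4 m·K/W
  R'_conv,out = 1/(2πr h) = 1/(2π·0.191·23.1) = 0.03607 m·K/W
R_vermiculite board = ΣR − ΣR_known = 1.794 − 0.03693 = 1.757 m·K/W
ln(r₂/r₁)/(2πk) = 1.757 ⇒ k = 0.7229/(2π·1.757) = 0.0655 W/m·K

k = 0.0655 W/m·K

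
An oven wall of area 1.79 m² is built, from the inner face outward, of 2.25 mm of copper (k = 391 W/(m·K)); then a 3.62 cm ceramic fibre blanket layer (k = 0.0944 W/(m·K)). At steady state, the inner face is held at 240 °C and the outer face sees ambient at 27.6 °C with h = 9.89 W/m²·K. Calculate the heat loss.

Treat each layer as a resistance in series:
  R_copper = L/(kA) = 0.00225/(391·1.79) = 3.215×10^-6 K/W
  R_ceramic fibre blanket = L/(kA) = 0.0362/(0.0944·1.79) = 0.2142 K/W
  R_conv,out = 1/(hA) = 1/(9.89·1.79) = 0.05649 K/W
ΣR = 3.215×10^-6 + 0.2142 + 0.05649 = 0.2707 K/W
Q = ΔT/ΣR = (240 °C − 27.6 °C)/0.2707 = 785 W

Q = 785 W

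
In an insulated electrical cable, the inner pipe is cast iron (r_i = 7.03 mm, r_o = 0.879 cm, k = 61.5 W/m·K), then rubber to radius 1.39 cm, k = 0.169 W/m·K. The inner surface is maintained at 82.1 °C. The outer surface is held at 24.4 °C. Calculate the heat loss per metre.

Series thermal resistances, inner to outer:
  R'_cast iron = ln(0.00879/0.00703)/(2πk) = 0.2234/(2π·61.5) = 5.782×10^-4 m·K/W
  R'_rubber = ln(0.0139/0.00879)/(2πk) = 0.4583/(2π·0.169) = 0.4316 m·K/W
ΣR = 5.782×10^-4 + 0.4316 = 0.4322 m·K/W
Q' = ΔT/ΣR = (82.1 °C − 24.4 °C)/0.4322 = 134 W/m

Q' = 134 W/m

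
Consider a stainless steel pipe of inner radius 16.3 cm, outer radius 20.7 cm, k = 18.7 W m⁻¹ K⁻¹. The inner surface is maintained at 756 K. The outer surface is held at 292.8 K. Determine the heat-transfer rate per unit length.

Q' = 2πk·ΔT/ln(r₂/r₁) = 2π × 18.7 × 463.2 / ln(0.207/0.163) = 2.28×10^5 W/m

Q' = 2.28×10^5 W/m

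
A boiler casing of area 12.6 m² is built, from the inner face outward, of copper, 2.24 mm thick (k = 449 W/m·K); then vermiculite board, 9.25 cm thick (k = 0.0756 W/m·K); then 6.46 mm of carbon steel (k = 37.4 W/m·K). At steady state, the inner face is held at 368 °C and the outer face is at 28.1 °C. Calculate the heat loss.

Treat each layer as a resistance in series:
  R_copper = L/(kA) = 0.00224/(449·12.6) = 3.959×10^-7 K/W
  R_vermiculite board = L/(kA) = 0.0925/(0.0756·12.6) = 0.09711 K/W
  R_carbon steel = L/(kA) = 0.00646/(37.4·12.6) = 1.371×10^-5 K/W
ΣR = 3.959×10^-7 + 0.09711 + 1.371×10^-5 = 0.09712 K/W
Q = ΔT/ΣR = (368 °C − 28.1 °C)/0.09712 = 3500 W

Q = 3500 W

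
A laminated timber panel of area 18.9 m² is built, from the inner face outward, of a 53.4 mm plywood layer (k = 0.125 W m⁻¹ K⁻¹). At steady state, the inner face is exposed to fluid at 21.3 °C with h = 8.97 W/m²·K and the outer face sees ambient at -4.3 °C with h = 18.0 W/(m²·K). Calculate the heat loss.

Resistance network (inner→outer):
  R_conv,in = 1/(hA) = 1/(8.97·18.9) = 0.005899 K/W
  R_plywood = L/(kA) = 0.0534/(0.125·18.9) = 0.02260 K/W
  R_conv,out = 1/(hA) = 1/(18.0·18.9) = 0.002939 K/W
ΣR = 0.005899 + 0.02260 + 0.002939 = 0.03144 K/W
Q = ΔT/ΣR = (21.3 °C − -4.3 °C)/0.03144 = 814 W

Q = 814 W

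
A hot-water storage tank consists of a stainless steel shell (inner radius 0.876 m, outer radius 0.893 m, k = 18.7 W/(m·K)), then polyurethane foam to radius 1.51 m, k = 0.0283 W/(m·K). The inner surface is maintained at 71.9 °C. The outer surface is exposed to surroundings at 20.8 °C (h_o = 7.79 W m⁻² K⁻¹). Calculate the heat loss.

Treat each layer as a resistance in series:
  R_stainless steel = (1/0.876 − 1/0.893)/(4πk) = 0.02173/(4π·18.7) = 9.248×10^-5 K/W
  R_polyurethane foam = (1/0.893 − 1/1.51)/(4πk) = 0.4576/(4π·0.0283) = 1.287 K/W
  R_conv,out = 1/(4πr²h) = 1/(4π·1.51²·7.79) = 0.004480 K/W
ΣR = 9.248×10^-5 + 1.287 + 0.004480 = 1.292 K/W
Q = ΔT/ΣR = (71.9 °C − 20.8 °C)/1.292 = 39.6 W

Q = 39.6 W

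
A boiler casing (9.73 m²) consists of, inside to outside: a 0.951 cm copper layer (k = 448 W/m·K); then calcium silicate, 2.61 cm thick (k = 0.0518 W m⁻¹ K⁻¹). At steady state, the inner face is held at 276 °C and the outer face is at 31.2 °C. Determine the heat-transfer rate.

Resistance network (inner→outer):
  R_copper = L/(kA) = 0.00951/(448·9.73) = 2.182×10^-6 K/W
  R_calcium silicate = L/(kA) = 0.0261/(0.0518·9.73) = 0.05178 K/W
ΣR = 2.182×10^-6 + 0.05178 = 0.05178 K/W
Q = ΔT/ΣR = (276 °C − 31.2 °C)/0.05178 = 4730 W

Q = 4730 W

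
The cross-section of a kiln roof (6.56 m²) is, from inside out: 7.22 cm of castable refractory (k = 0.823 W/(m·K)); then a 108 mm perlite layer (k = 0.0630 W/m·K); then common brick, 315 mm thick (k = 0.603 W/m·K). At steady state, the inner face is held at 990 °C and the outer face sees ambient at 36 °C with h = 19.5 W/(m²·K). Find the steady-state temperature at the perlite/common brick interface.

Series thermal resistances, inner to outer:
  R_castable refractory = L/(kA) = 0.0722/(0.823·6.56) = 0.01337 K/W
  R_perlite = L/(kA) = 0.108/(0.0630·6.56) = 0.2613 K/W
  R_common brick = L/(kA) = 0.315/(0.603·6.56) = 0.07963 K/W
  R_conv,out = 1/(hA) = 1/(19.5·6.56) = 0.007817 K/W
ΣR = 0.01337 + 0.2613 + 0.07963 + 0.007817 = 0.3621 K/W
Q = ΔT/ΣR = (990 °C − 36 °C)/0.3621 = 2635 W
From the inner boundary to the perlite/common brick interface, ΣR_partial = 0.2747 K/W.
T_interface = T_in − Q·ΣR_partial = 990 °C − (2635)(0.2747) = 266 °C

T = 266 °C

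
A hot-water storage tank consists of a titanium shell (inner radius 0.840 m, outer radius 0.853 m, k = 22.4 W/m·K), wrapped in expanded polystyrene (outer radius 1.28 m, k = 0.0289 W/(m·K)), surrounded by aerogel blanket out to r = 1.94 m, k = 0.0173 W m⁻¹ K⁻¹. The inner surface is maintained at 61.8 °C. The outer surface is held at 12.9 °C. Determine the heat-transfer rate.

Resistance network (inner→outer):
  R_titanium = (1/0.840 − 1/0.853)/(4πk) = 0.01814/(4π·22.4) = 6.446×10^-5 K/W
  R_expanded polystyrene = (1/0.853 − 1/1.28)/(4πk) = 0.3911/(4π·0.0289) = 1.077 K/W
  R_aerogel blanket = (1/1.28 − 1/1.94)/(4πk) = 0.2658/(4π·0.0173) = 1.223 K/W
ΣR = 6.446×10^-5 + 1.077 + 1.223 = 2.300 K/W
Q = ΔT/ΣR = (61.8 °C − 12.9 °C)/2.300 = 21.3 W

Q = 21.3 W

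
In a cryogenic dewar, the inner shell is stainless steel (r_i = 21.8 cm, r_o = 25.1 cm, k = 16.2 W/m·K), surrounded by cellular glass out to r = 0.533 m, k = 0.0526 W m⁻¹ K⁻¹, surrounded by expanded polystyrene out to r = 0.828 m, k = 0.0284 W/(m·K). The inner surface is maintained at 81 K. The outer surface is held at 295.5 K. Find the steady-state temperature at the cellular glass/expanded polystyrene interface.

Treat each layer as a resistance in series:
  R_stainless steel = (1/0.218 − 1/0.251)/(4πk) = 0.6031/(4π·16.2) = 0.002963 K/W
  R_cellular glass = (1/0.251 − 1/0.533)/(4πk) = 2.108/(4π·0.0526) = 3.189 K/W
  R_expanded polystyrene = (1/0.533 − 1/0.828)/(4πk) = 0.6684/(4π·0.0284) = 1.873 K/W
ΣR = 0.002963 + 3.189 + 1.873 = 5.065 K/W
Q = ΔT/ΣR = (81 K − 295.5 K)/5.065 = -42.35 W
From the inner boundary to the cellular glass/expanded polystyrene interface, ΣR_partial = 3.192 K/W.
T_interface = T_in − Q·ΣR_partial = 81 K − (-42.35)(3.192) = 216.2 K

T = 216.2 K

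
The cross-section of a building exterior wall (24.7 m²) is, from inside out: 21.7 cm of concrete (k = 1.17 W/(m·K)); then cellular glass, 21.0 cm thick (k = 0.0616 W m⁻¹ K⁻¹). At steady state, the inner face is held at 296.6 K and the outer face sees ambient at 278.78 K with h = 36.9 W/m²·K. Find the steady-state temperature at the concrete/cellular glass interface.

Series thermal resistances, inner to outer:
  R_concrete = L/(kA) = 0.217/(1.17·24.7) = 0.007509 K/W
  R_cellular glass = L/(kA) = 0.210/(0.0616·24.7) = 0.1380 K/W
  R_conv,out = 1/(hA) = 1/(36.9·24.7) = 0.001097 K/W
ΣR = 0.007509 + 0.1380 + 0.001097 = 0.1466 K/W
Q = ΔT/ΣR = (296.6 K − 278.78 K)/0.1466 = 121.6 W
From the inner boundary to the concrete/cellular glass interface, ΣR_partial = 0.007509 K/W.
T_interface = T_in − Q·ΣR_partial = 296.6 K − (121.6)(0.007509) = 295.7 K

T = 295.7 K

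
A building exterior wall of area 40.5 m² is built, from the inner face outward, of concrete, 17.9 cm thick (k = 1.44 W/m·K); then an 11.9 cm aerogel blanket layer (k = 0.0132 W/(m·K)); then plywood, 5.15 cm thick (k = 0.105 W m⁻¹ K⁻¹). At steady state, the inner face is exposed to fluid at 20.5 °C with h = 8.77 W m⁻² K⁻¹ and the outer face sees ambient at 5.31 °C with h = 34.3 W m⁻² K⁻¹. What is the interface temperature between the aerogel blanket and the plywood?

Resistance network (inner→outer):
  R_conv,in = 1/(hA) = 1/(8.77·40.5) = 0.002815 K/W
  R_concrete = L/(kA) = 0.179/(1.44·40.5) = 0.003069 K/W
  R_aerogel blanket = L/(kA) = 0.119/(0.0132·40.5) = 0.2226 K/W
  R_plywood = L/(kA) = 0.0515/(0.105·40.5) = 0.01211 K/W
  R_conv,out = 1/(hA) = 1/(34.3·40.5) = 7.199×10^-4 K/W
ΣR = 0.002815 + 0.003069 + 0.2226 + 0.01211 + 7.199×10^-4 = 0.2413 K/W
Q = ΔT/ΣR = (20.5 °C − 5.31 °C)/0.2413 = 62.95 W
From the inner boundary to the aerogel blanket/plywood interface, ΣR_partial = 0.2285 K/W.
T_interface = T_in − Q·ΣR_partial = 20.5 °C − (62.95)(0.2285) = 6.12 °C

T = 6.12 °C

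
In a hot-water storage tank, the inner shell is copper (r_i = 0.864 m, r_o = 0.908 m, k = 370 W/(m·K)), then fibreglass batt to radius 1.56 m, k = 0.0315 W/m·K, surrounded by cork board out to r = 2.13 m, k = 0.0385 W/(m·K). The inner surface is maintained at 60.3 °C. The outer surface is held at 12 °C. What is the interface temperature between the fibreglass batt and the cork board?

Treat each layer as a resistance in series:
  R_copper = (1/0.864 − 1/0.908)/(4πk) = 0.05609/(4π·370) = 1.206×10^-5 K/W
  R_fibreglass batt = (1/0.908 − 1/1.56)/(4πk) = 0.4603/(4π·0.0315) = 1.163 K/W
  R_cork board = (1/1.56 − 1/2.13)/(4πk) = 0.1715/(4π·0.0385) = 0.3546 K/W
ΣR = 1.206×10^-5 + 1.163 + 0.3546 = 1.518 K/W
Q = ΔT/ΣR = (60.3 °C − 12 °C)/1.518 = 31.82 W
From the inner boundary to the fibreglass batt/cork board interface, ΣR_partial = 1.163 K/W.
T_interface = T_in − Q·ΣR_partial = 60.3 °C − (31.82)(1.163) = 23.3 °C

T = 23.3 °C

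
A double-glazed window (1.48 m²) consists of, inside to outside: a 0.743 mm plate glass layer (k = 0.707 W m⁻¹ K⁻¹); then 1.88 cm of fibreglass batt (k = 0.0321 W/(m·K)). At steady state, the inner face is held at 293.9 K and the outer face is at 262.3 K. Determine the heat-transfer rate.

Treat each layer as a resistance in series:
  R_plate glass = L/(kA) = 7.43×10^-4/(0.707·1.48) = 7.101×10^-4 K/W
  R_fibreglass batt = L/(kA) = 0.0188/(0.0321·1.48) = 0.3957 K/W
ΣR = 7.101×10^-4 + 0.3957 = 0.3964 K/W
Q = ΔT/ΣR = (293.9 K − 262.3 K)/0.3964 = 79.7 W

Q = 79.7 W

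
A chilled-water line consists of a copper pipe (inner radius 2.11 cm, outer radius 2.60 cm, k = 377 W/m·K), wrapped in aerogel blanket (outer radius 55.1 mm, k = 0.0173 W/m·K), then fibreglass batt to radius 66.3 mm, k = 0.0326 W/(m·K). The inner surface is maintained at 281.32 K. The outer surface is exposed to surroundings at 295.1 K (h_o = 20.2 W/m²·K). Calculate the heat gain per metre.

Q' = 1.74 W/m

Resistance network (inner→outer):
  R'_copper = ln(0.0260/0.0211)/(2πk) = 0.2088/(2π·377) = 8.816×10^-5 m·K/W
  R'_aerogel blanket = ln(0.0551/0.0260)/(2πk) = 0.7511/(2π·0.0173) = 6.909 m·K/W
  R'_fibreglass batt = ln(0.0663/0.0551)/(2πk) = 0.1850/(2π·0.0326) = 0.9034 m·K/W
  R'_conv,out = 1/(2πr h) = 1/(2π·0.0663·20.2) = 0.1188 m·K/W
ΣR = 8.816×10^-5 + 6.909 + 0.9034 + 0.1188 = 7.931 m·K/W
Q' = ΔT/ΣR = (281.32 K − 295.1 K)/7.931 = -1.74 W/m
(Negative Q' ⇒ heat flows inward; heat gain = 1.74 W/m.)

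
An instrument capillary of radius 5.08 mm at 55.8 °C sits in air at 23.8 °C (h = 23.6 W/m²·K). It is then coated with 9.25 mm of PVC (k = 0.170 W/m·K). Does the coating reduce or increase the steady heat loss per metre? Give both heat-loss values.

reduces: 24.1 → 22.2 W/m

Critical radius for a cylinder: r_cr = k/h = 0.00720 m = 0.720 cm.
Outer radius after coating: r₂ = 0.00508 + 0.00925 = 0.01433 m.
r₁ < r_cr < r₂: heat loss rises to a maximum at r_cr then falls. Whether the coating helps depends on whether Q(r₂) has dropped back below Q(r₁).
Bare: R = 1/(2πr₁h) = 1.328 m·K/W; Q = 32/1.328 = 24.1 W/m.
Coated: R = R_cond + R_conv = 1.441 m·K/W; Q = 32/1.441 = 22.2 W/m.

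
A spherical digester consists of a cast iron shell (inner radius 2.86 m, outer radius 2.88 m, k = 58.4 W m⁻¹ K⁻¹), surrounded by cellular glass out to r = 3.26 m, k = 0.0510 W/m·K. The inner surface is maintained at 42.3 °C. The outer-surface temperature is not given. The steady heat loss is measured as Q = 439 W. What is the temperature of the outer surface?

T_out = 14.6 °C

Series resistances:
  R_cast iron = (1/2.86 − 1/2.88)/(4πk) = 0.002428/(4π·58.4) = 3.309×10^-6 K/W
  R_cellular glass = (1/2.88 − 1/3.26)/(4πk) = 0.04047/(4π·0.0510) = 0.06315 K/W
ΣR = 0.06316 K/W
ΔT = Q·ΣR = 439 × 0.06316 = 27.73 K
Heat flows outward, so T_out = T_in − ΔT = 42.3 − 27.73 = 14.6 °C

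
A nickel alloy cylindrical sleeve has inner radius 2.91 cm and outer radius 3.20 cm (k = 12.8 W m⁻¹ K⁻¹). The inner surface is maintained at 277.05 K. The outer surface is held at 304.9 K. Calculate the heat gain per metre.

Q' = 23.6 kW/m

Q' = 2πk·ΔT/ln(r₂/r₁) = 2π × 12.8 × 27.85 / ln(0.0320/0.0291) = 23600 W/m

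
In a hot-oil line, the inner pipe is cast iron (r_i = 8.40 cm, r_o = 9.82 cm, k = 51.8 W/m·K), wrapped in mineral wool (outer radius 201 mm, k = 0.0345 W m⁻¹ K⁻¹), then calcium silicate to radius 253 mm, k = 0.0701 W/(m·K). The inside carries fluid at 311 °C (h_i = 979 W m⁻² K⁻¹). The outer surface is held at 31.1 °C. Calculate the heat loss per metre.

Q' = 73.1 W/m

Series thermal resistances, inner to outer:
  R'_conv,in = 1/(2πr h) = 1/(2π·0.0840·979) = 0.001935 m·K/W
  R'_cast iron = ln(0.0982/0.0840)/(2πk) = 0.1562/(2π·51.8) = 4.799×10^-4 m·K/W
  R'_mineral wool = ln(0.201/0.0982)/(2πk) = 0.7163/(2π·0.0345) = 3.304 m·K/W
  R'_calcium silicate = ln(0.253/0.201)/(2πk) = 0.2301/(2π·0.0701) = 0.5224 m·K/W
ΣR = 0.001935 + 4.799×10^-4 + 3.304 + 0.5224 = 3.829 m·K/W
Q' = ΔT/ΣR = (311 °C − 31.1 °C)/3.829 = 73.1 W/m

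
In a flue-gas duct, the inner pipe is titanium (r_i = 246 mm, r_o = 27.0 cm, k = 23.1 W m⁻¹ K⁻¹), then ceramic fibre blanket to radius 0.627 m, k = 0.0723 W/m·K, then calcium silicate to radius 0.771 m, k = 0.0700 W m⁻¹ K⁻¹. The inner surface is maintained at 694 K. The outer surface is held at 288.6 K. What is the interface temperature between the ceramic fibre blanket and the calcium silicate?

Treat each layer as a resistance in series:
  R'_titanium = ln(0.270/0.246)/(2πk) = 0.09309/(2π·23.1) = 6.414×10^-4 m·K/W
  R'_ceramic fibre blanket = ln(0.627/0.270)/(2πk) = 0.8425/(2π·0.0723) = 1.855 m·K/W
  R'_calcium silicate = ln(0.771/0.627)/(2πk) = 0.2067/(2π·0.0700) = 0.4701 m·K/W
ΣR = 6.414×10^-4 + 1.855 + 0.4701 = 2.326 m·K/W
Q' = ΔT/ΣR = (694 K − 288.6 K)/2.326 = 174.3 W/m
From the inner boundary to the ceramic fibre blanket/calcium silicate interface, ΣR_partial = 1.856 m·K/W.
T_interface = T_in − Q'·ΣR_partial = 694 K − (174.3)(1.856) = 370.5 K

T = 370.5 K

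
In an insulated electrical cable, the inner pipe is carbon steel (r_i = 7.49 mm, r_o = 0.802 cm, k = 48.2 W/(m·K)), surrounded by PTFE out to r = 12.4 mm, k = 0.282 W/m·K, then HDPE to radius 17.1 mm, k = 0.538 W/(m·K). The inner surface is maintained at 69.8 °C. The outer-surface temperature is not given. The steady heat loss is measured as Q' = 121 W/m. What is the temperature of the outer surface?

Series resistances:
  R'_carbon steel = ln(0.00802/0.00749)/(2πk) = 0.06837/(2π·48.2) = 2.258×10^-4 m·K/W
  R'_PTFE = ln(0.0124/0.00802)/(2πk) = 0.4358/(2π·0.282) = 0.2459 m·K/W
  R'_HDPE = ln(0.0171/0.0124)/(2πk) = 0.3214/(2π·0.538) = 0.09507 m·K/W
ΣR = 0.3412 m·K/W
ΔT = Q'·ΣR = 121 × 0.3412 = 41.29 K
Heat flows outward, so T_out = T_in − ΔT = 69.8 − 41.29 = 28.5 °C

T_out = 28.5 °C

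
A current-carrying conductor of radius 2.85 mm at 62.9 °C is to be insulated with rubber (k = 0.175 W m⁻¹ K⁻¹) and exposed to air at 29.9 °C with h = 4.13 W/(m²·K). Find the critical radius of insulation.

For a cylinder, r_cr = k_ins/h = 0.175/4.13 = 0.0424 m = 4.24 cm

r_cr = 4.24 cm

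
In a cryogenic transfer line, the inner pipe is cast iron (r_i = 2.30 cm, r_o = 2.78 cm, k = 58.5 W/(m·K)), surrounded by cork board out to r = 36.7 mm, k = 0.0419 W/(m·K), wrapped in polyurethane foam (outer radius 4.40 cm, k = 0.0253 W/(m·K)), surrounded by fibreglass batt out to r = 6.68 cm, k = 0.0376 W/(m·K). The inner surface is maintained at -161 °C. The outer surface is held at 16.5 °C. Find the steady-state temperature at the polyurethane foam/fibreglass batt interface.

Resistance network (inner→outer):
  R'_cast iron = ln(0.0278/0.0230)/(2πk) = 0.1895/(2π·58.5) = 5.157×10^-4 m·K/W
  R'_cork board = ln(0.0367/0.0278)/(2πk) = 0.2777/(2π·0.0419) = 1.055 m·K/W
  R'_polyurethane foam = ln(0.0440/0.0367)/(2πk) = 0.1814/(2π·0.0253) = 1.141 m·K/W
  R'_fibreglass batt = ln(0.0668/0.0440)/(2πk) = 0.4175/(2π·0.0376) = 1.767 m·K/W
ΣR = 5.157×10^-4 + 1.055 + 1.141 + 1.767 = 3.964 m·K/W
Q' = ΔT/ΣR = (-161 °C − 16.5 °C)/3.964 = -44.78 W/m
From the inner boundary to the polyurethane foam/fibreglass batt interface, ΣR_partial = 2.197 m·K/W.
T_interface = T_in − Q'·ΣR_partial = -161 °C − (-44.78)(2.197) = -62.6 °C

T = -62.6 °C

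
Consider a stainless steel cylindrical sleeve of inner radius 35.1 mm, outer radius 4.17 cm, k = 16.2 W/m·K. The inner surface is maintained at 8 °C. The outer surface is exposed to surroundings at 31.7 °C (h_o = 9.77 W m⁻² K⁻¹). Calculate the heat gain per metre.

Q' = 60.4 W/m

Series thermal resistances, inner to outer:
  R'_stainless steel = ln(0.0417/0.0351)/(2πk) = 0.1723/(2π·16.2) = 0.001693 m·K/W
  R'_conv,out = 1/(2πr h) = 1/(2π·0.0417·9.77) = 0.3907 m·K/W
ΣR = 0.001693 + 0.3907 = 0.3924 m·K/W
Q' = ΔT/ΣR = (8 °C − 31.7 °C)/0.3924 = -60.4 W/m
(Negative Q' ⇒ heat flows inward; heat gain = 60.4 W/m.)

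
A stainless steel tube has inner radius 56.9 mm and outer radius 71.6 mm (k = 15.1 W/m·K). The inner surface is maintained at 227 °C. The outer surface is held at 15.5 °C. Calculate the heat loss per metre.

Q' = 87.3 kW/m

Q' = 2πk·ΔT/ln(r₂/r₁) = 2π × 15.1 × 211.5 / ln(0.0716/0.0569) = 87300 W/m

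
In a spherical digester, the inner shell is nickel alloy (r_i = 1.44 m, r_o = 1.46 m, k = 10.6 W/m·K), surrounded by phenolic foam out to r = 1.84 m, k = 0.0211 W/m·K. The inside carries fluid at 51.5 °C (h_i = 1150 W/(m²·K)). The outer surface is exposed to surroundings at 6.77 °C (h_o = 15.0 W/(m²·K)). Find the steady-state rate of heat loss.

Q = 83.6 W

Treat each layer as a resistance in series:
  R_conv,in = 1/(4πr²h) = 1/(4π·1.44²·1150) = 3.337×10^-5 K/W
  R_nickel alloy = (1/1.44 − 1/1.46)/(4πk) = 0.009513/(4π·10.6) = 7.142×10^-5 K/W
  R_phenolic foam = (1/1.46 − 1/1.84)/(4πk) = 0.1415/(4π·0.0211) = 0.5335 K/W
  R_conv,out = 1/(4πr²h) = 1/(4π·1.84²·15.0) = 0.001567 K/W
ΣR = 3.337×10^-5 + 7.142×10^-5 + 0.5335 + 0.001567 = 0.5352 K/W
Q = ΔT/ΣR = (51.5 °C − 6.77 °C)/0.5352 = 83.6 W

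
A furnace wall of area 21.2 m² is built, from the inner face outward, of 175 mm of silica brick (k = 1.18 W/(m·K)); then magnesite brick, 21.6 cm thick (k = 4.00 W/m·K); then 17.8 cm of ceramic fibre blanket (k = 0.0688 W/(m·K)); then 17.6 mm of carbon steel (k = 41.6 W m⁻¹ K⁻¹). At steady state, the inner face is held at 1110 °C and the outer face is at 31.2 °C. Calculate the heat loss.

Q = 8.20 kW

Resistance network (inner→outer):
  R_silica brick = L/(kA) = 0.175/(1.18·21.2) = 0.006996 K/W
  R_magnesite brick = L/(kA) = 0.216/(4.00·21.2) = 0.002547 K/W
  R_ceramic fibre blanket = L/(kA) = 0.178/(0.0688·21.2) = 0.1220 K/W
  R_carbon steel = L/(kA) = 0.0176/(41.6·21.2) = 1.996×10^-5 K/W
ΣR = 0.006996 + 0.002547 + 0.1220 + 1.996×10^-5 = 0.1316 K/W
Q = ΔT/ΣR = (1110 °C − 31.2 °C)/0.1316 = 8200 W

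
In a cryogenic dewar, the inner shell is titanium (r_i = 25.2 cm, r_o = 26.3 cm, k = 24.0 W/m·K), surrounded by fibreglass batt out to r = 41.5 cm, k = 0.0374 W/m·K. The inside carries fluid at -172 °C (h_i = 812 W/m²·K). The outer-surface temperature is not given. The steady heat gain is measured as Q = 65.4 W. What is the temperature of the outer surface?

Sum the resistances:
  R_conv,in = 1/(4πr²h) = 1/(4π·0.252²·812) = 0.001543 K/W
  R_titanium = (1/0.252 − 1/0.263)/(4πk) = 0.1660/(4π·24.0) = 5.503×10^-4 K/W
  R_fibreglass batt = (1/0.263 − 1/0.415)/(4πk) = 1.393/(4π·0.0374) = 2.963 K/W
ΣR = 2.965 K/W
ΔT = Q·ΣR = 65.4 × 2.965 = 193.9 K
Heat flows inward, so T_out = T_in + ΔT = -172 + 193.9 = 21.9 °C

T_out = 21.9 °C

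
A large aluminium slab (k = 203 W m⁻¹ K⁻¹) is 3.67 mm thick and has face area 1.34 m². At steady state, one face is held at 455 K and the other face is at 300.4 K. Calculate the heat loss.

Q = 11500 kW

Q = kA·ΔT/L = 203 × 1.34 × |455 K − 300.4 K| / 0.00367 = 1.15×10^7 W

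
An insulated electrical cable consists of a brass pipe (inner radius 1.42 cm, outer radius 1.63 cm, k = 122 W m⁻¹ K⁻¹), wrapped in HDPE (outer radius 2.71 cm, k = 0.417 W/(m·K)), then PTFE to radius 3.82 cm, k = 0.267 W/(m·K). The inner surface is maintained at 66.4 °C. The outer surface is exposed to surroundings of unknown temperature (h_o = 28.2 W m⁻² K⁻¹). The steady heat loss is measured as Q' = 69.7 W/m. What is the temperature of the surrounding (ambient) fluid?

Series resistances:
  R'_brass = ln(0.0163/0.0142)/(2πk) = 0.1379/(2π·122) = 1.799×10^-4 m·K/W
  R'_HDPE = ln(0.0271/0.0163)/(2πk) = 0.5084/(2π·0.417) = 0.1940 m·K/W
  R'_PTFE = ln(0.0382/0.0271)/(2πk) = 0.3433/(2π·0.267) = 0.2046 m·K/W
  R'_conv,out = 1/(2πr h) = 1/(2π·0.0382·28.2) = 0.1477 m·K/W
ΣR = 0.5466 m·K/W
ΔT = Q'·ΣR = 69.7 × 0.5466 = 38.10 K
Heat flows outward, so T_out = T_in − ΔT = 66.4 − 38.10 = 28.3 °C

T_out = 28.3 °C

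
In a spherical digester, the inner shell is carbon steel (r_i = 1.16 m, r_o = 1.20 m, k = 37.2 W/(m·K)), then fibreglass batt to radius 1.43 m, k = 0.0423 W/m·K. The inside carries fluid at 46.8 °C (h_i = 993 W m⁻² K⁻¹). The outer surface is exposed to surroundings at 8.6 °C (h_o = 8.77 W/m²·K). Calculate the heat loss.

Treat each layer as a resistance in series:
  R_conv,in = 1/(4πr²h) = 1/(4π·1.16²·993) = 5.956×10^-5 K/W
  R_carbon steel = (1/1.16 − 1/1.20)/(4πk) = 0.02874/(4π·37.2) = 6.147×10^-5 K/W
  R_fibreglass batt = (1/1.20 − 1/1.43)/(4πk) = 0.1340/(4π·0.0423) = 0.2522 K/W
  R_conv,out = 1/(4πr²h) = 1/(4π·1.43²·8.77) = 0.004437 K/W
ΣR = 5.956×10^-5 + 6.147×10^-5 + 0.2522 + 0.004437 = 0.2568 K/W
Q = ΔT/ΣR = (46.8 °C − 8.6 °C)/0.2568 = 149 W

Q = 149 W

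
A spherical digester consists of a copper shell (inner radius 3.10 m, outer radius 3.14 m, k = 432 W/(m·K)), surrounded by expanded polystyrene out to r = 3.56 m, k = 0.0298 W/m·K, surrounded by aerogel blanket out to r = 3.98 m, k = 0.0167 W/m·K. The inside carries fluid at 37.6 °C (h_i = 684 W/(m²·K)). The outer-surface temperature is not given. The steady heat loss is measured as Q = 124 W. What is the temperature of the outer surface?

T_out = 7.64 °C

Sum the resistances:
  R_conv,in = 1/(4πr²h) = 1/(4π·3.10²·684) = 1.211×10^-5 K/W
  R_copper = (1/3.10 − 1/3.14)/(4πk) = 0.004109/(4π·432) = 7.570×10^-7 K/W
  R_expanded polystyrene = (1/3.14 − 1/3.56)/(4πk) = 0.03757/(4π·0.0298) = 0.1003 K/W
  R_aerogel blanket = (1/3.56 − 1/3.98)/(4πk) = 0.02964/(4π·0.0167) = 0.1413 K/W
ΣR = 0.2416 K/W
ΔT = Q·ΣR = 124 × 0.2416 = 29.96 K
Heat flows outward, so T_out = T_in − ΔT = 37.6 − 29.96 = 7.64 °C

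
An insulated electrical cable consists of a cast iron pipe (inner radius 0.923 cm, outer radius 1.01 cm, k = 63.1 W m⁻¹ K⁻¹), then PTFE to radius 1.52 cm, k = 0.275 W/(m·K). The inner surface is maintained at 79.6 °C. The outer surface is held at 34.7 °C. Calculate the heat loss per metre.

Q' = 190 W/m

Treat each layer as a resistance in series:
  R'_cast iron = ln(0.0101/0.00923)/(2πk) = 0.09008/(2π·63.1) = 2.272×10^-4 m·K/W
  R'_PTFE = ln(0.0152/0.0101)/(2πk) = 0.4088/(2π·0.275) = 0.2366 m·K/W
ΣR = 2.272×10^-4 + 0.2366 = 0.2368 m·K/W
Q' = ΔT/ΣR = (79.6 °C − 34.7 °C)/0.2368 = 190 W/m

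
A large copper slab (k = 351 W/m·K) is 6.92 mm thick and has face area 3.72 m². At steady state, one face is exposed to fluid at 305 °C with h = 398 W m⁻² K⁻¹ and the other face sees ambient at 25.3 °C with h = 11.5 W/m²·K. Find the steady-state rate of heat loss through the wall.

Resistance network (inner→outer):
  R_conv,in = 1/(hA) = 1/(398·3.72) = 6.754×10^-4 K/W
  R_copper = L/(kA) = 0.00692/(351·3.72) = 5.300×10^-6 K/W
  R_conv,out = 1/(hA) = 1/(11.5·3.72) = 0.02338 K/W
ΣR = 6.754×10^-4 + 5.300×10^-6 + 0.02338 = 0.02406 K/W
Q = ΔT/ΣR = (305 °C − 25.3 °C)/0.02406 = 11600 W

Q = 11.6 kW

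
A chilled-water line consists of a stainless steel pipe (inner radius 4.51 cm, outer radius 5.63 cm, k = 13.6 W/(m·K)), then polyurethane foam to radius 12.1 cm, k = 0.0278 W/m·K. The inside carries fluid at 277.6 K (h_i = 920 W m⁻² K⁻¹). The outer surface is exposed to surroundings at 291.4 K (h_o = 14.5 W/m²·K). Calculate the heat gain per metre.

Resistance network (inner→outer):
  R'_conv,in = 1/(2πr h) = 1/(2π·0.0451·920) = 0.003836 m·K/W
  R'_stainless steel = ln(0.0563/0.0451)/(2πk) = 0.2218/(2π·13.6) = 0.002596 m·K/W
  R'_polyurethane foam = ln(0.121/0.0563)/(2πk) = 0.7651/(2π·0.0278) = 4.380 m·K/W
  R'_conv,out = 1/(2πr h) = 1/(2π·0.121·14.5) = 0.09071 m·K/W
ΣR = 0.003836 + 0.002596 + 4.380 + 0.09071 = 4.477 m·K/W
Q' = ΔT/ΣR = (277.6 K − 291.4 K)/4.477 = -3.08 W/m
(Negative Q' ⇒ heat flows inward; heat gain = 3.08 W/m.)

Q' = 3.08 W/m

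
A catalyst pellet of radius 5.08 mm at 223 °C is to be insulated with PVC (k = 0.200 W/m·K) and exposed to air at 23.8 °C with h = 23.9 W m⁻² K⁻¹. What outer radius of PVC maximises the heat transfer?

r_cr = 1.67 cm

For a sphere, r_cr = 2k_ins/h = 2·0.200/23.9 = 0.0167 m = 1.67 cm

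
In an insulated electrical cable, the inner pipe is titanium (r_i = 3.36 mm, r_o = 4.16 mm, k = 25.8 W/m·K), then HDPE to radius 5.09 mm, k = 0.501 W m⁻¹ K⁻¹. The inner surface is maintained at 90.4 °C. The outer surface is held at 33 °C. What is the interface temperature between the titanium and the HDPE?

Treat each layer as a resistance in series:
  R'_titanium = ln(0.00416/0.00336)/(2πk) = 0.2136/(2π·25.8) = 0.001317 m·K/W
  R'_HDPE = ln(0.00509/0.00416)/(2πk) = 0.2018/(2π·0.501) = 0.06409 m·K/W
ΣR = 0.001317 + 0.06409 = 0.06541 m·K/W
Q' = ΔT/ΣR = (90.4 °C − 33 °C)/0.06541 = 877.5 W/m
From the inner boundary to the titanium/HDPE interface, ΣR_partial = 0.001317 m·K/W.
T_interface = T_in − Q'·ΣR_partial = 90.4 °C − (877.5)(0.001317) = 89.2 °C

T = 89.2 °C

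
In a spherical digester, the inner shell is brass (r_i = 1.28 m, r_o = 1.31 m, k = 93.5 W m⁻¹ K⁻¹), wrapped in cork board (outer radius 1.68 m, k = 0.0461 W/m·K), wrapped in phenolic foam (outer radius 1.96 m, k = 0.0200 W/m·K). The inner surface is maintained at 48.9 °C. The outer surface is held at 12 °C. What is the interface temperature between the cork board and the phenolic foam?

T = 31.9 °C

Resistance network (inner→outer):
  R_brass = (1/1.28 − 1/1.31)/(4πk) = 0.01789/(4π·93.5) = 1.523×10^-5 K/W
  R_cork board = (1/1.31 − 1/1.68)/(4πk) = 0.1681/(4π·0.0461) = 0.2902 K/W
  R_phenolic foam = (1/1.68 − 1/1.96)/(4πk) = 0.08503/(4π·0.0200) = 0.3383 K/W
ΣR = 1.523×10^-5 + 0.2902 + 0.3383 = 0.6285 K/W
Q = ΔT/ΣR = (48.9 °C − 12 °C)/0.6285 = 58.71 W
From the inner boundary to the cork board/phenolic foam interface, ΣR_partial = 0.2902 K/W.
T_interface = T_in − Q·ΣR_partial = 48.9 °C − (58.71)(0.2902) = 31.9 °C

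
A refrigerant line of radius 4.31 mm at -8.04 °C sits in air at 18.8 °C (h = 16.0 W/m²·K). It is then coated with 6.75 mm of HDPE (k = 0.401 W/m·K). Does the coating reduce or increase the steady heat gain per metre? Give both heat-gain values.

Critical radius for a cylinder: r_cr = k/h = 0.0251 m = 2.51 cm.
Outer radius after coating: r₂ = 0.00431 + 0.00675 = 0.01106 m.
Since r₁ < r_cr and r₂ ≤ r_cr, the coating moves toward the maximum at r_cr — heat gain rises.
Bare: R = 1/(2πr₁h) = 2.308 m·K/W; Q = 26.84/2.308 = 11.6 W/m.
Coated: R = R_cond + R_conv = 1.273 m·K/W; Q = 26.84/1.273 = 21.1 W/m.

increases: 11.6 → 21.1 W/m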